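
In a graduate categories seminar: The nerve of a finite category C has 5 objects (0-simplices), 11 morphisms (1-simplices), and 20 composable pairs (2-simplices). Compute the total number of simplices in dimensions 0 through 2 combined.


The 2-skeleton of the nerve N(C) consists of simplices in dimensions 0, 1, 2:
  |N(C)_0| = 5 (objects)
  |N(C)_1| = 11 (morphisms)
  |N(C)_2| = 20 (composable pairs)
Total = 5 + 11 + 20 = 36

36


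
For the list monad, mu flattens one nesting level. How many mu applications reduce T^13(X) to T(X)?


Each application of mu: T^2 -> T removes one layer of nesting.
Starting at depth 13 (i.e., T^13(X)), we need to reach T(X).
Number of mu applications = 13 - 1 = 12

12


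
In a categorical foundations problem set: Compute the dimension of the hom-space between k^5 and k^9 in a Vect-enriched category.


In Vect-enriched categories, Hom(k^n, k^m) is the space of m x n matrices.
dim(Hom(k^5, k^9)) = 9 * 5 = 45

45


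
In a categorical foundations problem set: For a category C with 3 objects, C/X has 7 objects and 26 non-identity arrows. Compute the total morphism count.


In the slice category C/X, objects are morphisms to X.
Identity morphisms: 7 (one per object of C/X).
Non-identity morphisms: 26.
Total = 7 + 26 = 33

33


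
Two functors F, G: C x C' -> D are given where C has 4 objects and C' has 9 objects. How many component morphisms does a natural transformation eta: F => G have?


A natural transformation eta: F => G assigns one component morphism per
object of the domain category.
The domain is the product category C x C', so
|Ob(C x C')| = |Ob(C)| * |Ob(C')| = 4 * 9 = 36.
Therefore eta has 36 component morphisms.

36


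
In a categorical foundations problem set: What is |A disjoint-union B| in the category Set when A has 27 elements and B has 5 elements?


In Set, the coproduct A + B is the disjoint union.
|A + B| = |A| + |B| = 27 + 5 = 32

32


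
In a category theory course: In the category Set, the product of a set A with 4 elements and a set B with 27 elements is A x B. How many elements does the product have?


In Set, the product A x B is the Cartesian product.
By the universal property, |A x B| = |A| * |B|.
|A x B| = 4 * 27 = 108

108


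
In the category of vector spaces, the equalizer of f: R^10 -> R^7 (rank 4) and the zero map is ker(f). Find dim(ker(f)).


The equalizer of f and the zero map is ker(f).
By the rank-nullity theorem: dim(ker(f)) = dim(domain) - rank(f).
dim(ker(f)) = 10 - 4 = 6

6


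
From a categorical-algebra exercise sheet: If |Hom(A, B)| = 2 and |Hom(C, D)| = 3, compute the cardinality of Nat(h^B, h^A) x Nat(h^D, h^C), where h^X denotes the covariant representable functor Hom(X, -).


By the Yoneda lemma, Nat(h^B, h^A) is isomorphic to Hom(A, B),
so |Nat(h^B, h^A)| = |Hom(A, B)| and |Nat(h^D, h^C)| = |Hom(C, D)|.
|Hom(A, B)| = 2, |Hom(C, D)| = 3.
|Nat(h^B, h^A) x Nat(h^D, h^C)| = 2 * 3 = 6

6


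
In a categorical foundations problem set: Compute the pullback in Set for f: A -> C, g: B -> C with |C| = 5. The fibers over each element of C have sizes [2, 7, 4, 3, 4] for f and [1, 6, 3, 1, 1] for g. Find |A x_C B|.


The pullback A x_C B consists of pairs (a, b) with f(a) = g(b).
For each element c in C, the fiber product has |f^-1(c)| * |g^-1(c)| elements.
Summing over C: 2 * 1 + 7 * 6 + 4 * 3 + 3 * 1 + 4 * 1
= 2 + 42 + 12 + 3 + 4 = 63

63


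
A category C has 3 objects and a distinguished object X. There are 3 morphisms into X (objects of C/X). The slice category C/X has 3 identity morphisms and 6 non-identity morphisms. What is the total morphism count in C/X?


In the slice category C/X, objects are morphisms to X.
Identity morphisms: 3 (one per object of C/X).
Non-identity morphisms: 6.
Total = 3 + 6 = 9

9


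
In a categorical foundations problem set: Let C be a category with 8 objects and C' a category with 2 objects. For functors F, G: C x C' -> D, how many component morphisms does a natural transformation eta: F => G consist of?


A natural transformation eta: F => G assigns one component morphism per
object of the domain category.
The domain is the product category C x C', so
|Ob(C x C')| = |Ob(C)| * |Ob(C')| = 8 * 2 = 16.
Therefore eta has 16 component morphisms.

16


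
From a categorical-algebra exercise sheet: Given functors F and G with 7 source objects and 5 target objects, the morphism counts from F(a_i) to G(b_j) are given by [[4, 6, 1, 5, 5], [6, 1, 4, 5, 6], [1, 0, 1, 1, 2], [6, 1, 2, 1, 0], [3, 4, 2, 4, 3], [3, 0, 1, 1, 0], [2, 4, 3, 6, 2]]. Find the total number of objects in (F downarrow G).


Objects of (F downarrow G) are triples (a, b, h: F(a)->G(b)).
The count equals the sum of all entries in the hom-matrix.
sum(row 0) = 21
sum(row 1) = 22
sum(row 2) = 5
sum(row 3) = 10
sum(row 4) = 16
sum(row 5) = 5
sum(row 6) = 17
Grand total = 96

96


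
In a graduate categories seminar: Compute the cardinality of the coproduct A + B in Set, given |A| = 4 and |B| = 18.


In Set, the coproduct A + B is the disjoint union.
|A + B| = |A| + |B| = 4 + 18 = 22

22


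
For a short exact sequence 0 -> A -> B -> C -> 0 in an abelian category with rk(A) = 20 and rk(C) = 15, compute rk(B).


For a short exact sequence 0 -> A -> B -> C -> 0,
rank is additive: rank(B) = rank(A) + rank(C).
rank(B) = 20 + 15 = 35

35


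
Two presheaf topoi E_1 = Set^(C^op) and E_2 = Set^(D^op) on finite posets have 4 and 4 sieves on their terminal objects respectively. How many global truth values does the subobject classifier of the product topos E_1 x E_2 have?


In a product of presheaf topoi E_1 x E_2, the subobject classifier
is Omega = Omega_1 x Omega_2 (componentwise), so
|Omega(top)| = |Omega_1(top_1)| * |Omega_2(top_2)|.
= 4 * 4 = 16.

16


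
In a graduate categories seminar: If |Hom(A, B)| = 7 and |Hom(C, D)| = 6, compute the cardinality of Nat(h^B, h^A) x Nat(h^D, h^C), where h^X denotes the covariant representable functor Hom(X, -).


By the Yoneda lemma, Nat(h^B, h^A) is isomorphic to Hom(A, B),
so |Nat(h^B, h^A)| = |Hom(A, B)| and |Nat(h^D, h^C)| = |Hom(C, D)|.
|Hom(A, B)| = 7, |Hom(C, D)| = 6.
|Nat(h^B, h^A) x Nat(h^D, h^C)| = 7 * 6 = 42

42


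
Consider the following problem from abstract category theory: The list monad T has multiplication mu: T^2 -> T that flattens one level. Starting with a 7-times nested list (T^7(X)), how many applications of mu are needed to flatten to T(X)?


Each application of mu: T^2 -> T removes one layer of nesting.
Starting at depth 7 (i.e., T^7(X)), we need to reach T(X).
Number of mu applications = 7 - 1 = 6

6


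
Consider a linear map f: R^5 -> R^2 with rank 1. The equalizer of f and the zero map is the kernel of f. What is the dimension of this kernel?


The equalizer of f and the zero map is ker(f).
By the rank-nullity theorem: dim(ker(f)) = dim(domain) - rank(f).
dim(ker(f)) = 5 - 1 = 4

4


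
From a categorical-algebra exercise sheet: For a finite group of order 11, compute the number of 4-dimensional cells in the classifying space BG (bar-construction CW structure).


In the bar-construction CW model of BG, the n-cells are indexed by
n-tuples [g_1|...|g_n] of non-identity elements of G (degenerate
simplices with some g_i = e do not contribute cells), so there are
(|G| - 1)^n n-cells.
For dim = 4 with |G| = 11:
cells = (11 - 1)^4 = 10^4 = 10000

10000


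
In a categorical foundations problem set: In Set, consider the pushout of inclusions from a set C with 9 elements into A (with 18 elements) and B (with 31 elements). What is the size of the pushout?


The pushout A +_C B identifies the images of C in A and B.
|A +_C B| = |A| + |B| - |C| (for injections).
= 18 + 31 - 9 = 40

40


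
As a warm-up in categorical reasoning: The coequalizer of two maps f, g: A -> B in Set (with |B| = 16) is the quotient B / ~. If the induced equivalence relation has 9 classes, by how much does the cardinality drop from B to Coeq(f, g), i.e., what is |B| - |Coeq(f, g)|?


The coequalizer Coeq(f, g) = B / ~ has one element per equivalence class.
|B| = 16, |Coeq(f, g)| = 9.
|B| - |Coeq(f, g)| = 16 - 9 = 7.

7


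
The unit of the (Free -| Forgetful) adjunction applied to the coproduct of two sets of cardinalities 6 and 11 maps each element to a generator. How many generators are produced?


The unit eta_X: X -> U(F(X)) of the Free-Forgetful adjunction
maps each element of X to a generator of F(X). For X = S + T (disjoint
union in Set), |S + T| = |S| + |T|.
Total mappings = 6 + 11 = 17.

17


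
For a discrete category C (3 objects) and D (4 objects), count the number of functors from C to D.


A functor from a discrete category C to D is determined by
where each object maps. Each of the 3 objects of C can map
to any of the 4 objects of D independently.
Number of functors = 4^3 = 64

64


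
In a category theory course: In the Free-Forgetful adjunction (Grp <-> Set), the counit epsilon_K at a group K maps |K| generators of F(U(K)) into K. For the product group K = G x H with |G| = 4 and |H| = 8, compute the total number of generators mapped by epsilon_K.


The counit epsilon_K: F(U(K)) -> K of the Free-Forgetful adjunction
maps |K| generators of F(U(K)) into K. For K = G x H (the product group),
|G x H| = |G| * |H|.
Total generators mapped = 4 * 8 = 32.

32


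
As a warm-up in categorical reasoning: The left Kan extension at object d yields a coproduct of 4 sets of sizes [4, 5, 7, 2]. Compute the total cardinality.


Pointwise, the left Kan extension (Lan_F H)(d) is the colimit, indexed
by the comma category (F downarrow d), of H composed with the
projection (F downarrow d) -> C. Here that colimit is given
as a coproduct (disjoint union) of sets, so its cardinality is the
sum of the sizes of the summands.
Coproduct of sets with sizes: 4 + 5 + 7 + 2
= 18

18


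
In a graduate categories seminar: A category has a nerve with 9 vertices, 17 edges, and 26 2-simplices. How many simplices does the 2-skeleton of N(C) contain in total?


The 2-skeleton of the nerve N(C) consists of simplices in dimensions 0, 1, 2:
  |N(C)_0| = 9 (objects)
  |N(C)_1| = 17 (morphisms)
  |N(C)_2| = 26 (composable pairs)
Total = 9 + 17 + 26 = 52

52


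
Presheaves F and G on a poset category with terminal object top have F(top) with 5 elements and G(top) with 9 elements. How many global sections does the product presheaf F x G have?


Global sections of a presheaf on a poset with terminal top satisfy
Gamma(H) ~ H(top). Presheaves admit pointwise products, so
(F x G)(top) = F(top) x G(top) (Cartesian product).
|Gamma(F x G)| = |F(top)| * |G(top)| = 5 * 9 = 45.

45


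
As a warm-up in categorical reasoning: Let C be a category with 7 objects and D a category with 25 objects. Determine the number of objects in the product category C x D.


The product category C x D has objects that are pairs (c, d).
Number of pairs = |Ob(C)| * |Ob(D)| = 7 * 25 = 175

175


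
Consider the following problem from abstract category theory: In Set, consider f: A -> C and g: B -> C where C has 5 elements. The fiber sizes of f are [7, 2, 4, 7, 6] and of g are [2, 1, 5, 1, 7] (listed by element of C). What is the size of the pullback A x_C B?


The pullback A x_C B consists of pairs (a, b) with f(a) = g(b).
For each element c in C, the fiber product has |f^-1(c)| * |g^-1(c)| elements.
Summing over C: 7 * 2 + 2 * 1 + 4 * 5 + 7 * 1 + 6 * 7
= 14 + 2 + 20 + 7 + 42 = 85

85


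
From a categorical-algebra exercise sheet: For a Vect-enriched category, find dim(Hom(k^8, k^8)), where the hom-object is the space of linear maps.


In Vect-enriched categories, Hom(k^n, k^m) is the space of m x n matrices.
dim(Hom(k^8, k^8)) = 8 * 8 = 64

64


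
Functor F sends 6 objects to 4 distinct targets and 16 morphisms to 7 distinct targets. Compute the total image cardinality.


The image of F consists of distinct objects and distinct morphisms.
|Im(F)| on objects = 4
|Im(F)| on morphisms = 7
Total image cardinality = 4 + 7 = 11

11


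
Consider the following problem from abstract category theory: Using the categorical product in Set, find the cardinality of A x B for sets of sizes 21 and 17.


In Set, the product A x B is the Cartesian product.
By the universal property, |A x B| = |A| * |B|.
|A x B| = 21 * 17 = 357

357


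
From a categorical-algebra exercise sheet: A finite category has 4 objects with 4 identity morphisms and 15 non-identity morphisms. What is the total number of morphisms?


Each object has an identity morphism, giving 4 identities.
Adding the 15 non-identity morphisms:
Total = 4 + 15 = 19

19


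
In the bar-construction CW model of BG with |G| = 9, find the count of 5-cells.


In the bar-construction CW model of BG, the n-cells are indexed by
n-tuples [g_1|...|g_n] of non-identity elements of G (degenerate
simplices with some g_i = e do not contribute cells), so there are
(|G| - 1)^n n-cells.
For dim = 5 with |G| = 9:
cells = (9 - 1)^5 = 8^5 = 32768

32768


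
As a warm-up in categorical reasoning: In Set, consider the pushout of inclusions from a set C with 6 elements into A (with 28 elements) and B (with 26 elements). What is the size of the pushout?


The pushout A +_C B identifies the images of C in A and B.
|A +_C B| = |A| + |B| - |C| (for injections).
= 28 + 26 - 6 = 48

48


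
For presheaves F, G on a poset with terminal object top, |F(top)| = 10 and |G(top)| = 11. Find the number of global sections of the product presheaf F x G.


Global sections of a presheaf on a poset with terminal top satisfy
Gamma(H) ~ H(top). Presheaves admit pointwise products, so
(F x G)(top) = F(top) x G(top) (Cartesian product).
|Gamma(F x G)| = |F(top)| * |G(top)| = 10 * 11 = 110.

110


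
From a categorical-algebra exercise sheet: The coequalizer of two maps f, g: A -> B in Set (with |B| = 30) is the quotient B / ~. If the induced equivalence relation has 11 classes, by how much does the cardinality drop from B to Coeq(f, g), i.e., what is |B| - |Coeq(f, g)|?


The coequalizer Coeq(f, g) = B / ~ has one element per equivalence class.
|B| = 30, |Coeq(f, g)| = 11.
|B| - |Coeq(f, g)| = 30 - 11 = 19.

19


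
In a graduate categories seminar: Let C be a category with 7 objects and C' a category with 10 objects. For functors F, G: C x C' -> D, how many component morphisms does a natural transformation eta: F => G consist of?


A natural transformation eta: F => G assigns one component morphism per
object of the domain category.
The domain is the product category C x C', so
|Ob(C x C')| = |Ob(C)| * |Ob(C')| = 7 * 10 = 70.
Therefore eta has 70 component morphisms.

70


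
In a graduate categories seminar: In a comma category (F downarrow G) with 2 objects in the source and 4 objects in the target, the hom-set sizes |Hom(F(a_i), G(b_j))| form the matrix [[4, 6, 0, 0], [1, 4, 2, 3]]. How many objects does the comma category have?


Objects of (F downarrow G) are triples (a, b, h: F(a)->G(b)).
The count equals the sum of all entries in the hom-matrix.
sum(row 0) = 10
sum(row 1) = 10
Grand total = 20

20


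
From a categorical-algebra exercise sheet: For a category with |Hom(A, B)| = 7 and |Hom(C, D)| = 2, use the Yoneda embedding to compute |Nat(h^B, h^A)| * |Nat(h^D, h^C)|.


By the Yoneda lemma, Nat(h^B, h^A) is isomorphic to Hom(A, B),
so |Nat(h^B, h^A)| = |Hom(A, B)| and |Nat(h^D, h^C)| = |Hom(C, D)|.
|Hom(A, B)| = 7, |Hom(C, D)| = 2.
|Nat(h^B, h^A) x Nat(h^D, h^C)| = 7 * 2 = 14

14


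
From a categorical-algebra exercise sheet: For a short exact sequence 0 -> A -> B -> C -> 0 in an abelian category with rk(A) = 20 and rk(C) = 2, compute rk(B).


For a short exact sequence 0 -> A -> B -> C -> 0,
rank is additive: rank(B) = rank(A) + rank(C).
rank(B) = 20 + 2 = 22

22


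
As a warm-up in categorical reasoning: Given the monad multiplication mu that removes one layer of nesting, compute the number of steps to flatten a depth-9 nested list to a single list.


Each application of mu: T^2 -> T removes one layer of nesting.
Starting at depth 9 (i.e., T^9(X)), we need to reach T(X).
Number of mu applications = 9 - 1 = 8

8


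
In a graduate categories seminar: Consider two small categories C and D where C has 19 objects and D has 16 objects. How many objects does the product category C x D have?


The product category C x D has objects that are pairs (c, d).
Number of pairs = |Ob(C)| * |Ob(D)| = 19 * 16 = 304

304


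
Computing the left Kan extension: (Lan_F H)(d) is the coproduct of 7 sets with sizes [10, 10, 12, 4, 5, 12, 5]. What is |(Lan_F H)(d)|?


Pointwise, the left Kan extension (Lan_F H)(d) is the colimit, indexed
by the comma category (F downarrow d), of H composed with the
projection (F downarrow d) -> C. Here that colimit is given
as a coproduct (disjoint union) of sets, so its cardinality is the
sum of the sizes of the summands.
Coproduct of sets with sizes: 10 + 10 + 12 + 4 + 5 + 12 + 5
= 58

58


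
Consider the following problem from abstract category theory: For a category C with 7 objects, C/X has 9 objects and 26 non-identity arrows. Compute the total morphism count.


In the slice category C/X, objects are morphisms to X.
Identity morphisms: 9 (one per object of C/X).
Non-identity morphisms: 26.
Total = 9 + 26 = 35

35


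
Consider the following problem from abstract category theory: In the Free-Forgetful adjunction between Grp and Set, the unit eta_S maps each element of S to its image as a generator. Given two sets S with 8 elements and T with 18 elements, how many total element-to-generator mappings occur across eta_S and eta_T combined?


The unit eta_X: X -> U(F(X)) of the Free-Forgetful adjunction
maps each element of X to a generator of F(X). For X = S + T (disjoint
union in Set), |S + T| = |S| + |T|.
Total mappings = 8 + 18 = 26.

26


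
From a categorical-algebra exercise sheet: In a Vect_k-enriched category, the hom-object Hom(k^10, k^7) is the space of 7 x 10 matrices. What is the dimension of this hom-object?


In Vect-enriched categories, Hom(k^n, k^m) is the space of m x n matrices.
dim(Hom(k^10, k^7)) = 7 * 10 = 70

70


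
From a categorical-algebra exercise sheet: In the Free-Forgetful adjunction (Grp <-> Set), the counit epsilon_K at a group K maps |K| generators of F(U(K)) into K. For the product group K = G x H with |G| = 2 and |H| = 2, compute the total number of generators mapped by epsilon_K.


The counit epsilon_K: F(U(K)) -> K of the Free-Forgetful adjunction
maps |K| generators of F(U(K)) into K. For K = G x H (the product group),
|G x H| = |G| * |H|.
Total generators mapped = 2 * 2 = 4.

4


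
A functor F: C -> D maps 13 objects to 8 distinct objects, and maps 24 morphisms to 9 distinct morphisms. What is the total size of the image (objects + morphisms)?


The image of F consists of distinct objects and distinct morphisms.
|Im(F)| on objects = 8
|Im(F)| on morphisms = 9
Total image cardinality = 8 + 9 = 17

17


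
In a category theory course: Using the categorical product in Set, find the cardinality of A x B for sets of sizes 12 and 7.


In Set, the product A x B is the Cartesian product.
By the universal property, |A x B| = |A| * |B|.
|A x B| = 12 * 7 = 84

84


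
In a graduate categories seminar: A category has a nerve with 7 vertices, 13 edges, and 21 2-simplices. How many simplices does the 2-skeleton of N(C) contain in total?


The 2-skeleton of the nerve N(C) consists of simplices in dimensions 0, 1, 2:
  |N(C)_0| = 7 (objects)
  |N(C)_1| = 13 (morphisms)
  |N(C)_2| = 21 (composable pairs)
Total = 7 + 13 + 21 = 41

41


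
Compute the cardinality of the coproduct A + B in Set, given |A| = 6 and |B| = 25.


In Set, the coproduct A + B is the disjoint union.
|A + B| = |A| + |B| = 6 + 25 = 31

31


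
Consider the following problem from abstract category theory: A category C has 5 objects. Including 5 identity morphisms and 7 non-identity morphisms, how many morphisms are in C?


Each object has an identity morphism, giving 5 identities.
Adding the 7 non-identity morphisms:
Total = 5 + 7 = 12

12


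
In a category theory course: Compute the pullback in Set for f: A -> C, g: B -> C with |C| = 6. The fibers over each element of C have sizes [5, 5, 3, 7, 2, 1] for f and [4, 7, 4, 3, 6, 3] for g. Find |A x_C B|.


The pullback A x_C B consists of pairs (a, b) with f(a) = g(b).
For each element c in C, the fiber product has |f^-1(c)| * |g^-1(c)| elements.
Summing over C: 5 * 4 + 5 * 7 + 3 * 4 + 7 * 3 + 2 * 6 + 1 * 3
= 20 + 35 + 12 + 21 + 12 + 3 = 103

103


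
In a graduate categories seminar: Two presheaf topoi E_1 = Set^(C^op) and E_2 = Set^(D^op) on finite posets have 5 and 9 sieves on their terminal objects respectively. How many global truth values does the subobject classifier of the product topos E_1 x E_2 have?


In a product of presheaf topoi E_1 x E_2, the subobject classifier
is Omega = Omega_1 x Omega_2 (componentwise), so
|Omega(top)| = |Omega_1(top_1)| * |Omega_2(top_2)|.
= 5 * 9 = 45.

45


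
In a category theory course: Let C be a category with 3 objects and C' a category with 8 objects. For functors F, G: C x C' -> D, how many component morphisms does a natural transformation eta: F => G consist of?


A natural transformation eta: F => G assigns one component morphism per
object of the domain category.
The domain is the product category C x C', so
|Ob(C x C')| = |Ob(C)| * |Ob(C')| = 3 * 8 = 24.
Therefore eta has 24 component morphisms.

24


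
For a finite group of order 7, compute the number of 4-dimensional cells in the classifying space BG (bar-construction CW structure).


In the bar-construction CW model of BG, the n-cells are indexed by
n-tuples [g_1|...|g_n] of non-identity elements of G (degenerate
simplices with some g_i = e do not contribute cells), so there are
(|G| - 1)^n n-cells.
For dim = 4 with |G| = 7:
cells = (7 - 1)^4 = 6^4 = 1296

1296


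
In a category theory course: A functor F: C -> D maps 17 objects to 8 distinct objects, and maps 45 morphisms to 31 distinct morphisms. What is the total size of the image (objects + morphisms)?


The image of F consists of distinct objects and distinct morphisms.
|Im(F)| on objects = 8
|Im(F)| on morphisms = 31
Total image cardinality = 8 + 31 = 39

39


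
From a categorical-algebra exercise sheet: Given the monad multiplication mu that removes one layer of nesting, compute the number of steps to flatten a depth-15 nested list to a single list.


Each application of mu: T^2 -> T removes one layer of nesting.
Starting at depth 15 (i.e., T^15(X)), we need to reach T(X).
Number of mu applications = 15 - 1 = 14

14


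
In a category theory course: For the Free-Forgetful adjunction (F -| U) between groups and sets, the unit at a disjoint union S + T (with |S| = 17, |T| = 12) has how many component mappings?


The unit eta_X: X -> U(F(X)) of the Free-Forgetful adjunction
maps each element of X to a generator of F(X). For X = S + T (disjoint
union in Set), |S + T| = |S| + |T|.
Total mappings = 17 + 12 = 29.

29


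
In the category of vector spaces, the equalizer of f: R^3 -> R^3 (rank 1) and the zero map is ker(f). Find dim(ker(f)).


The equalizer of f and the zero map is ker(f).
By the rank-nullity theorem: dim(ker(f)) = dim(domain) - rank(f).
dim(ker(f)) = 3 - 1 = 2

2


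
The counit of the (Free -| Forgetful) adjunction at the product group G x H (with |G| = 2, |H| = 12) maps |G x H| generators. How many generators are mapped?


The counit epsilon_K: F(U(K)) -> K of the Free-Forgetful adjunction
maps |K| generators of F(U(K)) into K. For K = G x H (the product group),
|G x H| = |G| * |H|.
Total generators mapped = 2 * 12 = 24.

24


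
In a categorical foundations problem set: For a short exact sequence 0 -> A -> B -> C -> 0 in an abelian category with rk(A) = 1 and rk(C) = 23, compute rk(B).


For a short exact sequence 0 -> A -> B -> C -> 0,
rank is additive: rank(B) = rank(A) + rank(C).
rank(B) = 1 + 23 = 24

24


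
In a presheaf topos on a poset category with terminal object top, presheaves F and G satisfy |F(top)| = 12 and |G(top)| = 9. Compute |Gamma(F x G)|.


Global sections of a presheaf on a poset with terminal top satisfy
Gamma(H) ~ H(top). Presheaves admit pointwise products, so
(F x G)(top) = F(top) x G(top) (Cartesian product).
|Gamma(F x G)| = |F(top)| * |G(top)| = 12 * 9 = 108.

108


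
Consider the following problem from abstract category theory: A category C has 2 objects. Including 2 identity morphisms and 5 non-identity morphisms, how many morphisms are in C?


Each object has an identity morphism, giving 2 identities.
Adding the 5 non-identity morphisms:
Total = 2 + 5 = 7

7


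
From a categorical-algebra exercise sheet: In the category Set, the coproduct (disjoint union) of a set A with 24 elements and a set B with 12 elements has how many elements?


In Set, the coproduct A + B is the disjoint union.
|A + B| = |A| + |B| = 24 + 12 = 36

36


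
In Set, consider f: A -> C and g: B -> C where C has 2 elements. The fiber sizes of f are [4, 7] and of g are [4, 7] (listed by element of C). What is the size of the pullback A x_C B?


The pullback A x_C B consists of pairs (a, b) with f(a) = g(b).
For each element c in C, the fiber product has |f^-1(c)| * |g^-1(c)| elements.
Summing over C: 4 * 4 + 7 * 7
= 16 + 49 = 65

65


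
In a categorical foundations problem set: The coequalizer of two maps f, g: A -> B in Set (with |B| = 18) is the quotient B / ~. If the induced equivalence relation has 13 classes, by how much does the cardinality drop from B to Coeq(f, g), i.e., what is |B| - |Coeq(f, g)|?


The coequalizer Coeq(f, g) = B / ~ has one element per equivalence class.
|B| = 18, |Coeq(f, g)| = 13.
|B| - |Coeq(f, g)| = 18 - 13 = 5.

5


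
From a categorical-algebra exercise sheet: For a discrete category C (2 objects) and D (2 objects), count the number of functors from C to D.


A functor from a discrete category C to D is determined by
where each object maps. Each of the 2 objects of C can map
to any of the 2 objects of D independently.
Number of functors = 2^2 = 4

4


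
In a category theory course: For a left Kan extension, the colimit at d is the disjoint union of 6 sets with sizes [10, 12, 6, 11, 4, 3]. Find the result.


Pointwise, the left Kan extension (Lan_F H)(d) is the colimit, indexed
by the comma category (F downarrow d), of H composed with the
projection (F downarrow d) -> C. Here that colimit is given
as a coproduct (disjoint union) of sets, so its cardinality is the
sum of the sizes of the summands.
Coproduct of sets with sizes: 10 + 12 + 6 + 11 + 4 + 3
= 46

46


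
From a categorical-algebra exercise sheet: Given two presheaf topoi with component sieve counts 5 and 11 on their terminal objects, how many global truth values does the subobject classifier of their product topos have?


In a product of presheaf topoi E_1 x E_2, the subobject classifier
is Omega = Omega_1 x Omega_2 (componentwise), so
|Omega(top)| = |Omega_1(top_1)| * |Omega_2(top_2)|.
= 5 * 11 = 55.

55


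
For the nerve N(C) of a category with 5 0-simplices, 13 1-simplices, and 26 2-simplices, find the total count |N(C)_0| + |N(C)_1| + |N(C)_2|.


The 2-skeleton of the nerve N(C) consists of simplices in dimensions 0, 1, 2:
  |N(C)_0| = 5 (objects)
  |N(C)_1| = 13 (morphisms)
  |N(C)_2| = 26 (composable pairs)
Total = 5 + 13 + 26 = 44

44


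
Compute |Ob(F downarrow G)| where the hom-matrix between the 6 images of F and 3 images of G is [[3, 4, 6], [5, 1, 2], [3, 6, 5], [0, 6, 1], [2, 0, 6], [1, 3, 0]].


Objects of (F downarrow G) are triples (a, b, h: F(a)->G(b)).
The count equals the sum of all entries in the hom-matrix.
sum(row 0) = 13
sum(row 1) = 8
sum(row 2) = 14
sum(row 3) = 7
sum(row 4) = 8
sum(row 5) = 4
Grand total = 54

54


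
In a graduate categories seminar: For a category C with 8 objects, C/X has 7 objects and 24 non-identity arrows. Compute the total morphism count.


In the slice category C/X, objects are morphisms to X.
Identity morphisms: 7 (one per object of C/X).
Non-identity morphisms: 24.
Total = 7 + 24 = 31

31


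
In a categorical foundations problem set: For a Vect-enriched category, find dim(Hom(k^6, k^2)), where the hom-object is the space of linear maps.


In Vect-enriched categories, Hom(k^n, k^m) is the space of m x n matrices.
dim(Hom(k^6, k^2)) = 2 * 6 = 12

12


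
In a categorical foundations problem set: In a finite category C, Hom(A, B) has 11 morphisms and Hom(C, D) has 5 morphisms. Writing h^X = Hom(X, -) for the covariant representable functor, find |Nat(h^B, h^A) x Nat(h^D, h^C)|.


By the Yoneda lemma, Nat(h^B, h^A) is isomorphic to Hom(A, B),
so |Nat(h^B, h^A)| = |Hom(A, B)| and |Nat(h^D, h^C)| = |Hom(C, D)|.
|Hom(A, B)| = 11, |Hom(C, D)| = 5.
|Nat(h^B, h^A) x Nat(h^D, h^C)| = 11 * 5 = 55

55


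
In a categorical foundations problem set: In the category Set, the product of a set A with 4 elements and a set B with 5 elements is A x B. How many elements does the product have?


In Set, the product A x B is the Cartesian product.
By the universal property, |A x B| = |A| * |B|.
|A x B| = 4 * 5 = 20

20


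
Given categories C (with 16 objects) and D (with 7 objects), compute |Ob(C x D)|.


The product category C x D has objects that are pairs (c, d).
Number of pairs = |Ob(C)| * |Ob(D)| = 16 * 7 = 112

112


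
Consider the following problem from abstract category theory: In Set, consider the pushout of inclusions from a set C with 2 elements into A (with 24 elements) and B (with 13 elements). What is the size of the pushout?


The pushout A +_C B identifies the images of C in A and B.
|A +_C B| = |A| + |B| - |C| (for injections).
= 24 + 13 - 2 = 35

35


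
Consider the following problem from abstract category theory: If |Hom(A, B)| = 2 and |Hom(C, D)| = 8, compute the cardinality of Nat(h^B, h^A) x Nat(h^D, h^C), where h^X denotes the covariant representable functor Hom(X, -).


By the Yoneda lemma, Nat(h^B, h^A) is isomorphic to Hom(A, B),
so |Nat(h^B, h^A)| = |Hom(A, B)| and |Nat(h^D, h^C)| = |Hom(C, D)|.
|Hom(A, B)| = 2, |Hom(C, D)| = 8.
|Nat(h^B, h^A) x Nat(h^D, h^C)| = 2 * 8 = 16

16


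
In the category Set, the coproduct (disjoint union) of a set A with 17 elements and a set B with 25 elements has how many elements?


In Set, the coproduct A + B is the disjoint union.
|A + B| = |A| + |B| = 17 + 25 = 42

42


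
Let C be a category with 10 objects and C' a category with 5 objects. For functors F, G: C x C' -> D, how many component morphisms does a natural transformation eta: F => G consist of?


A natural transformation eta: F => G assigns one component morphism per
object of the domain category.
The domain is the product category C x C', so
|Ob(C x C')| = |Ob(C)| * |Ob(C')| = 10 * 5 = 50.
Therefore eta has 50 component morphisms.

50


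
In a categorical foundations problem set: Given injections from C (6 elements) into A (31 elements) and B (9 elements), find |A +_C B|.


The pushout A +_C B identifies the images of C in A and B.
|A +_C B| = |A| + |B| - |C| (for injections).
= 31 + 9 - 6 = 34

34


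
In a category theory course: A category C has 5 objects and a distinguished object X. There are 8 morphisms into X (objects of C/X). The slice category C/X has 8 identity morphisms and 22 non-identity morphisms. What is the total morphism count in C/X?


In the slice category C/X, objects are morphisms to X.
Identity morphisms: 8 (one per object of C/X).
Non-identity morphisms: 22.
Total = 8 + 22 = 30

30


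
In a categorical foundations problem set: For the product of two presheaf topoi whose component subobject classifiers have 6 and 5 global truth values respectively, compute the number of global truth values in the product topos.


In a product of presheaf topoi E_1 x E_2, the subobject classifier
is Omega = Omega_1 x Omega_2 (componentwise), so
|Omega(top)| = |Omega_1(top_1)| * |Omega_2(top_2)|.
= 6 * 5 = 30.

30


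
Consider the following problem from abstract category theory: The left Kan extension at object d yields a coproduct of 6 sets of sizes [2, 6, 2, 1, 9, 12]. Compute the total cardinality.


Pointwise, the left Kan extension (Lan_F H)(d) is the colimit, indexed
by the comma category (F downarrow d), of H composed with the
projection (F downarrow d) -> C. Here that colimit is given
as a coproduct (disjoint union) of sets, so its cardinality is the
sum of the sizes of the summands.
Coproduct of sets with sizes: 2 + 6 + 2 + 1 + 9 + 12
= 32

32


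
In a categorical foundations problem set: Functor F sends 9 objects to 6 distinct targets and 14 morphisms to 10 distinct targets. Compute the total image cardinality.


The image of F consists of distinct objects and distinct morphisms.
|Im(F)| on objects = 6
|Im(F)| on morphisms = 10
Total image cardinality = 6 + 10 = 16

16


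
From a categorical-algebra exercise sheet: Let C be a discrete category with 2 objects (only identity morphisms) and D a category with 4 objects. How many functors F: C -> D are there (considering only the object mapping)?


A functor from a discrete category C to D is determined by
where each object maps. Each of the 2 objects of C can map
to any of the 4 objects of D independently.
Number of functors = 4^2 = 16

16


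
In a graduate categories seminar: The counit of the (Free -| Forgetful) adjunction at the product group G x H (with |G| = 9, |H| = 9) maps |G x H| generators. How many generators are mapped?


The counit epsilon_K: F(U(K)) -> K of the Free-Forgetful adjunction
maps |K| generators of F(U(K)) into K. For K = G x H (the product group),
|G x H| = |G| * |H|.
Total generators mapped = 9 * 9 = 81.

81


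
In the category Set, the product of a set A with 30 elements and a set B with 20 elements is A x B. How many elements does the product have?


In Set, the product A x B is the Cartesian product.
By the universal property, |A x B| = |A| * |B|.
|A x B| = 30 * 20 = 600

600


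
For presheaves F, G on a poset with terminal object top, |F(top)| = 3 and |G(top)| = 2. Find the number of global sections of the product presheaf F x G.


Global sections of a presheaf on a poset with terminal top satisfy
Gamma(H) ~ H(top). Presheaves admit pointwise products, so
(F x G)(top) = F(top) x G(top) (Cartesian product).
|Gamma(F x G)| = |F(top)| * |G(top)| = 3 * 2 = 6.

6


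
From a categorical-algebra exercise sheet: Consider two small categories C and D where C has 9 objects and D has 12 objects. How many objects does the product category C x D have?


The product category C x D has objects that are pairs (c, d).
Number of pairs = |Ob(C)| * |Ob(D)| = 9 * 12 = 108

108


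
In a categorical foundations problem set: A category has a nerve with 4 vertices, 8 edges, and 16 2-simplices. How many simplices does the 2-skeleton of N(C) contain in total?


The 2-skeleton of the nerve N(C) consists of simplices in dimensions 0, 1, 2:
  |N(C)_0| = 4 (objects)
  |N(C)_1| = 8 (morphisms)
  |N(C)_2| = 16 (composable pairs)
Total = 4 + 8 + 16 = 28

28


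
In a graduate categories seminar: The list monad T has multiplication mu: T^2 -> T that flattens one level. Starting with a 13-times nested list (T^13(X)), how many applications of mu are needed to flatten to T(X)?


Each application of mu: T^2 -> T removes one layer of nesting.
Starting at depth 13 (i.e., T^13(X)), we need to reach T(X).
Number of mu applications = 13 - 1 = 12

12


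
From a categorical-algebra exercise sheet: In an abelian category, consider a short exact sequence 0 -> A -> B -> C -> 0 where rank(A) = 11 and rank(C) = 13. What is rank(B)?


For a short exact sequence 0 -> A -> B -> C -> 0,
rank is additive: rank(B) = rank(A) + rank(C).
rank(B) = 11 + 13 = 24

24


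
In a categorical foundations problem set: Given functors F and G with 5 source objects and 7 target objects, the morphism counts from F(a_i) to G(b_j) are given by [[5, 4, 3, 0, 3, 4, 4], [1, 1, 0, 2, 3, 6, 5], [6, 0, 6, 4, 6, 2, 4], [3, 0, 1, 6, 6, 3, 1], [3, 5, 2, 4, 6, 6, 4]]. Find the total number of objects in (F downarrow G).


Objects of (F downarrow G) are triples (a, b, h: F(a)->G(b)).
The count equals the sum of all entries in the hom-matrix.
sum(row 0) = 23
sum(row 1) = 18
sum(row 2) = 28
sum(row 3) = 20
sum(row 4) = 30
Grand total = 119

119


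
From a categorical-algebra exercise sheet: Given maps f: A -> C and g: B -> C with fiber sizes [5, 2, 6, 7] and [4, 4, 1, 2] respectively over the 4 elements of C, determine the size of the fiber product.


The pullback A x_C B consists of pairs (a, b) with f(a) = g(b).
For each element c in C, the fiber product has |f^-1(c)| * |g^-1(c)| elements.
Summing over C: 5 * 4 + 2 * 4 + 6 * 1 + 7 * 2
= 20 + 8 + 6 + 14 = 48

48


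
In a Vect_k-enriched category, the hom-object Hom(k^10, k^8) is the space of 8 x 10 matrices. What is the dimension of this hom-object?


In Vect-enriched categories, Hom(k^n, k^m) is the space of m x n matrices.
dim(Hom(k^10, k^8)) = 8 * 10 = 80

80


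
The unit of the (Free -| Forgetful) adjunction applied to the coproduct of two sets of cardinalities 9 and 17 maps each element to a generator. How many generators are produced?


The unit eta_X: X -> U(F(X)) of the Free-Forgetful adjunction
maps each element of X to a generator of F(X). For X = S + T (disjoint
union in Set), |S + T| = |S| + |T|.
Total mappings = 9 + 17 = 26.

26


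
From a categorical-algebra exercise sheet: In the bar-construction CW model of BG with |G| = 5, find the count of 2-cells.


In the bar-construction CW model of BG, the n-cells are indexed by
n-tuples [g_1|...|g_n] of non-identity elements of G (degenerate
simplices with some g_i = e do not contribute cells), so there are
(|G| - 1)^n n-cells.
For dim = 2 with |G| = 5:
cells = (5 - 1)^2 = 4^2 = 16

16


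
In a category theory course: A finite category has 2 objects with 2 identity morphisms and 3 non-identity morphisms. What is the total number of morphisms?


Each object has an identity morphism, giving 2 identities.
Adding the 3 non-identity morphisms:
Total = 2 + 3 = 5

5


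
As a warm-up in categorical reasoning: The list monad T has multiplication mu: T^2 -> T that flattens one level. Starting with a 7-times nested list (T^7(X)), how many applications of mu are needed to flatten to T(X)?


Each application of mu: T^2 -> T removes one layer of nesting.
Starting at depth 7 (i.e., T^7(X)), we need to reach T(X).
Number of mu applications = 7 - 1 = 6

6


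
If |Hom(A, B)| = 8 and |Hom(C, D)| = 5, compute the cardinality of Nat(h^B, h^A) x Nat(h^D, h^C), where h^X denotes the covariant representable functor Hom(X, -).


By the Yoneda lemma, Nat(h^B, h^A) is isomorphic to Hom(A, B),
so |Nat(h^B, h^A)| = |Hom(A, B)| and |Nat(h^D, h^C)| = |Hom(C, D)|.
|Hom(A, B)| = 8, |Hom(C, D)| = 5.
|Nat(h^B, h^A) x Nat(h^D, h^C)| = 8 * 5 = 40

40


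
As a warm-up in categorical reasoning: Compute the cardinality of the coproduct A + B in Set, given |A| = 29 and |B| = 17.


In Set, the coproduct A + B is the disjoint union.
|A + B| = |A| + |B| = 29 + 17 = 46

46


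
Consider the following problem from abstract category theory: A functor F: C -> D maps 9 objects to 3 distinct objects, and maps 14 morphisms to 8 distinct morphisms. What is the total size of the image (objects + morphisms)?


The image of F consists of distinct objects and distinct morphisms.
|Im(F)| on objects = 3
|Im(F)| on morphisms = 8
Total image cardinality = 3 + 8 = 11

11


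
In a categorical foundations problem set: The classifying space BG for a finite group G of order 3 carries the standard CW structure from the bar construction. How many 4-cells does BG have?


In the bar-construction CW model of BG, the n-cells are indexed by
n-tuples [g_1|...|g_n] of non-identity elements of G (degenerate
simplices with some g_i = e do not contribute cells), so there are
(|G| - 1)^n n-cells.
For dim = 4 with |G| = 3:
cells = (3 - 1)^4 = 2^4 = 16

16
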